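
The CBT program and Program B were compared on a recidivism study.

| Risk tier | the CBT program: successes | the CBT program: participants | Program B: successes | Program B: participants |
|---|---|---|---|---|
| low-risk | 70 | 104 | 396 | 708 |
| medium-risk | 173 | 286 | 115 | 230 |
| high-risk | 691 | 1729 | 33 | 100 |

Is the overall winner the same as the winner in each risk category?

No

Low-risk: the CBT program 70/104 = 67.3%, Program B 396/708 = 55.9% → the CBT program
Medium-risk: the CBT program 173/286 = 60.5%, Program B 115/230 = 50.0% → the CBT program
High-risk: the CBT program 691/1729 = 40.0%, Program B 33/100 = 33.0% → the CBT program
Overall: the CBT program 934/2119 = 44.1%, Program B 544/1038 = 52.4% → Program B
The CBT program wins each risk group but Program B wins overall — the comparison reverses. The CBT program's participants skew toward high-risk, which has a lower base rate.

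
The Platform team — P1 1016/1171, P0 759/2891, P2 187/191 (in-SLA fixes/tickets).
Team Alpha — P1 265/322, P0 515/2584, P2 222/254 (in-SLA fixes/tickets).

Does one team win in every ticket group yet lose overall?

No

P1: the Platform team 1016/1171 = 86.8%, Team Alpha 265/322 = 82.3% → the Platform team
P0: the Platform team 759/2891 = 26.3%, Team Alpha 515/2584 = 19.9% → the Platform team
P2: the Platform team 187/191 = 97.9%, Team Alpha 222/254 = 87.4% → the Platform team
Overall: the Platform team 1962/4253 = 46.1%, Team Alpha 1002/3160 = 31.7% → the Platform team
The Platform team wins overall and in every ticket group — no reversal.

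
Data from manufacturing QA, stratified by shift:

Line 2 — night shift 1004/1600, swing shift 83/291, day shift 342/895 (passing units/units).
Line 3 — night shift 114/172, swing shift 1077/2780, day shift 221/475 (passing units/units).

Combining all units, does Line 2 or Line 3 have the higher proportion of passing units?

Night shift: Line 2 1004/1600 = 62.8%, Line 3 114/172 = 66.3% → Line 3
Swing shift: Line 2 83/291 = 28.5%, Line 3 1077/2780 = 38.7% → Line 3
Day shift: Line 2 342/895 = 38.2%, Line 3 221/475 = 46.5% → Line 3
Overall: Line 2 1429/2786 = 51.3%, Line 3 1412/3427 = 41.2% → Line 2
(Line 3 wins every shift group but Line 2 wins overall — Line 3's units skew toward the low-rate swing shift group.)

Line 2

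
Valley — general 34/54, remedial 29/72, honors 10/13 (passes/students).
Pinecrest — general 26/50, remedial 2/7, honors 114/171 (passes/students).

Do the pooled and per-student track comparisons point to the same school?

No

General: Valley 34/54 = 63.0%, Pinecrest 26/50 = 52.0% → Valley
Remedial: Valley 29/72 = 40.3%, Pinecrest 2/7 = 28.6% → Valley
Honors: Valley 10/13 = 76.9%, Pinecrest 114/171 = 66.7% → Valley
Overall: Valley 73/139 = 52.5%, Pinecrest 142/228 = 62.3% → Pinecrest
Valley wins each student group but Pinecrest wins overall — the comparison reverses. Valley's students skew toward remedial, which has a lower base rate.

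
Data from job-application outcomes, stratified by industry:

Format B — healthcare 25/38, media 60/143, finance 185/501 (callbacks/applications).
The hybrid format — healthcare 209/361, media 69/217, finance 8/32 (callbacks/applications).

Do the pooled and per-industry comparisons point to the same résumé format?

Healthcare: Format B 25/38 = 65.8%, the hybrid format 209/361 = 57.9% → Format B
Media: Format B 60/143 = 42.0%, the hybrid format 69/217 = 31.8% → Format B
Finance: Format B 185/501 = 36.9%, the hybrid format 8/32 = 25.0% → Format B
Overall: Format B 270/682 = 39.6%, the hybrid format 286/610 = 46.9% → the hybrid format
Format B wins each industry group but the hybrid format wins overall — the comparison reverses. Format B's applications skew toward finance, which has a lower base rate.

No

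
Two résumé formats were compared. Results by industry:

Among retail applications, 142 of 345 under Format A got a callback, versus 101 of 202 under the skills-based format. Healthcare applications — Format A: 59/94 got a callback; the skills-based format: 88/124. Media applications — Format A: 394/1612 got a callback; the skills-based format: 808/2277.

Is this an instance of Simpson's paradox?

No

Retail: Format A 142/345 = 41.2%, the skills-based format 101/202 = 50.0% → the skills-based format
Healthcare: Format A 59/94 = 62.8%, the skills-based format 88/124 = 71.0% → the skills-based format
Media: Format A 394/1612 = 24.4%, the skills-based format 808/2277 = 35.5% → the skills-based format
Overall: Format A 595/2051 = 29.0%, the skills-based format 997/2603 = 38.3% → the skills-based format
The skills-based format wins overall and in every industry group — no reversal.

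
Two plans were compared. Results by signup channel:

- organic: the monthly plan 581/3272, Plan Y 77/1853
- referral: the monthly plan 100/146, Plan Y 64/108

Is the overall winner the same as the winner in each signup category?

Organic: the monthly plan 581/3272 = 17.8%, Plan Y 77/1853 = 4.2% → the monthly plan
Referral: the monthly plan 100/146 = 68.5%, Plan Y 64/108 = 59.3% → the monthly plan
Overall: the monthly plan 681/3418 = 19.9%, Plan Y 141/1961 = 7.2% → the monthly plan
The monthly plan wins overall and in every signup group — no reversal.

Yes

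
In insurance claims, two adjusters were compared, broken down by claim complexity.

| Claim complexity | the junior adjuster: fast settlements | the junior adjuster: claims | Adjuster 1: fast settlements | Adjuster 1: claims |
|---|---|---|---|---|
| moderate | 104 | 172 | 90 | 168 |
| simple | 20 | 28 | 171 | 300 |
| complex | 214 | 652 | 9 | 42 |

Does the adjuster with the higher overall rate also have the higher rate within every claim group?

No

Moderate: the junior adjuster 104/172 = 60.5%, Adjuster 1 90/168 = 53.6% → the junior adjuster
Simple: the junior adjuster 20/28 = 71.4%, Adjuster 1 171/300 = 57.0% → the junior adjuster
Complex: the junior adjuster 214/652 = 32.8%, Adjuster 1 9/42 = 21.4% → the junior adjuster
Overall: the junior adjuster 338/852 = 39.7%, Adjuster 1 270/510 = 52.9% → Adjuster 1
The junior adjuster wins each claim group but Adjuster 1 wins overall — the comparison reverses. The junior adjuster's claims skew toward complex, which has a lower base rate.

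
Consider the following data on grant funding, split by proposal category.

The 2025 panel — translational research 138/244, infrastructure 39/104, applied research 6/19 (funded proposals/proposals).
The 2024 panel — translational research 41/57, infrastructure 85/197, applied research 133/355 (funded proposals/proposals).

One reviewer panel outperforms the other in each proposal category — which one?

the 2024 panel

Translational research: the 2025 panel 138/244 = 56.6%, the 2024 panel 41/57 = 71.9% → the 2024 panel
Infrastructure: the 2025 panel 39/104 = 37.5%, the 2024 panel 85/197 = 43.1% → the 2024 panel
Applied research: the 2025 panel 6/19 = 31.6%, the 2024 panel 133/355 = 37.5% → the 2024 panel
The 2024 panel has the higher rate in all 3 groups.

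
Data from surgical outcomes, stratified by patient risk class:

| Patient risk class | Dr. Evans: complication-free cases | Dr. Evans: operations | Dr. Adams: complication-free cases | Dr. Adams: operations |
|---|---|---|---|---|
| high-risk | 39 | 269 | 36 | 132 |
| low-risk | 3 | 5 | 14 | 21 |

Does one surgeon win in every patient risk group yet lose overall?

No

High-risk: Dr. Evans 39/269 = 14.5%, Dr. Adams 36/132 = 27.3% → Dr. Adams
Low-risk: Dr. Evans 3/5 = 60.0%, Dr. Adams 14/21 = 66.7% → Dr. Adams
Overall: Dr. Evans 42/274 = 15.3%, Dr. Adams 50/153 = 32.7% → Dr. Adams
Dr. Adams wins overall and in every patient risk group — no reversal.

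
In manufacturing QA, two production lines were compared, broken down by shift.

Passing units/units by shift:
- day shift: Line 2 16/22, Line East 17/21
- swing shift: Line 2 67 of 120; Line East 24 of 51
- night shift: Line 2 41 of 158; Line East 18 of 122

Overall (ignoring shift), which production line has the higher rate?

Line 2

Day shift: Line 2 16/22 = 72.7%, Line East 17/21 = 81.0% → Line East
Swing shift: Line 2 67/120 = 55.8%, Line East 24/51 = 47.1% → Line 2
Night shift: Line 2 41/158 = 25.9%, Line East 18/122 = 14.8% → Line 2
Overall: Line 2 124/300 = 41.3%, Line East 59/194 = 30.4% → Line 2
(Neither sweeps every shift group, but Line 2 has the higher pooled rate.)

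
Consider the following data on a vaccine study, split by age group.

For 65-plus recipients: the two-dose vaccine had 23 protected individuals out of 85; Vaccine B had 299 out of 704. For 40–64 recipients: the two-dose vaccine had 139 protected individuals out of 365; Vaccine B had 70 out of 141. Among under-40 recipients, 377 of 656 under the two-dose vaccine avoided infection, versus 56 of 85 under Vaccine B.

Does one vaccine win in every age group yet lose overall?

Yes

65-plus: the two-dose vaccine 23/85 = 27.1%, Vaccine B 299/704 = 42.5% → Vaccine B
40–64: the two-dose vaccine 139/365 = 38.1%, Vaccine B 70/141 = 49.6% → Vaccine B
Under-40: the two-dose vaccine 377/656 = 57.5%, Vaccine B 56/85 = 65.9% → Vaccine B
Overall: the two-dose vaccine 539/1106 = 48.7%, Vaccine B 425/930 = 45.7% → the two-dose vaccine
Vaccine B wins each age group but the two-dose vaccine wins overall — the comparison reverses. Vaccine B's recipients skew toward 65-plus, which has a lower base rate.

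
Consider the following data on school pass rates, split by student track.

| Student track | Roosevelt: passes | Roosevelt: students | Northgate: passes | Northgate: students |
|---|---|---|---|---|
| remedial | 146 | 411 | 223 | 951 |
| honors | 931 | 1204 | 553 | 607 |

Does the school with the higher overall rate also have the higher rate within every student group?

No

Remedial: Roosevelt 146/411 = 35.5%, Northgate 223/951 = 23.4% → Roosevelt
Honors: Roosevelt 931/1204 = 77.3%, Northgate 553/607 = 91.1% → Northgate
Overall: Roosevelt 1077/1615 = 66.7%, Northgate 776/1558 = 49.8% → Roosevelt
Neither sweeps: Roosevelt wins 1 of 2 groups, Northgate wins 1. Roosevelt wins overall but not every group — no Simpson reversal.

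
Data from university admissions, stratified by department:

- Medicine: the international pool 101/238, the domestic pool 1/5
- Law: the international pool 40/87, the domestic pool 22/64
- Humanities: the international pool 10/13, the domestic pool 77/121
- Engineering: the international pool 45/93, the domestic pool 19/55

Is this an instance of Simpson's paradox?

Medicine: the international pool 101/238 = 42.4%, the domestic pool 1/5 = 20.0% → the international pool
Law: the international pool 40/87 = 46.0%, the domestic pool 22/64 = 34.4% → the international pool
Humanities: the international pool 10/13 = 76.9%, the domestic pool 77/121 = 63.6% → the international pool
Engineering: the international pool 45/93 = 48.4%, the domestic pool 19/55 = 34.5% → the international pool
Overall: the international pool 196/431 = 45.5%, the domestic pool 119/245 = 48.6% → the domestic pool
The international pool wins each department group but the domestic pool wins overall — the comparison reverses. The international pool's applicants skew toward Medicine, which has a lower base rate.

Yes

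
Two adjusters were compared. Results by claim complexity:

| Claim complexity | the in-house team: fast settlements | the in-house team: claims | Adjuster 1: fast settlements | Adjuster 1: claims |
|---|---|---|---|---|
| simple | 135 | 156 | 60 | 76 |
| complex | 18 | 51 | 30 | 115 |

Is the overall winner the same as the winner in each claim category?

Yes

Simple: the in-house team 135/156 = 86.5%, Adjuster 1 60/76 = 78.9% → the in-house team
Complex: the in-house team 18/51 = 35.3%, Adjuster 1 30/115 = 26.1% → the in-house team
Overall: the in-house team 153/207 = 73.9%, Adjuster 1 90/191 = 47.1% → the in-house team
The in-house team wins overall and in every claim group — no reversal.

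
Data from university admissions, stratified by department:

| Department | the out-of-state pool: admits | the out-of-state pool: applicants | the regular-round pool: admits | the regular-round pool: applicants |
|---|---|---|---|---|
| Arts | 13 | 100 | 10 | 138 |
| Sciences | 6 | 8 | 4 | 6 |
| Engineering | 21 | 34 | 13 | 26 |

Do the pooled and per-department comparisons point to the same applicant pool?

Arts: the out-of-state pool 13/100 = 13.0%, the regular-round pool 10/138 = 7.2% → the out-of-state pool
Sciences: the out-of-state pool 6/8 = 75.0%, the regular-round pool 4/6 = 66.7% → the out-of-state pool
Engineering: the out-of-state pool 21/34 = 61.8%, the regular-round pool 13/26 = 50.0% → the out-of-state pool
Overall: the out-of-state pool 40/142 = 28.2%, the regular-round pool 27/170 = 15.9% → the out-of-state pool
The out-of-state pool wins overall and in every department group — no reversal.

Yes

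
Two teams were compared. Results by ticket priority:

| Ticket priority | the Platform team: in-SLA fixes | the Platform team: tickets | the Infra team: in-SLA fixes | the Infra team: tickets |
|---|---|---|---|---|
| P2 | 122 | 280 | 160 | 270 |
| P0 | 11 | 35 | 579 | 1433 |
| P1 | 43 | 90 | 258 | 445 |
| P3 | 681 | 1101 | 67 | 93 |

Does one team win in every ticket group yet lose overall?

P2: the Platform team 122/280 = 43.6%, the Infra team 160/270 = 59.3% → the Infra team
P0: the Platform team 11/35 = 31.4%, the Infra team 579/1433 = 40.4% → the Infra team
P1: the Platform team 43/90 = 47.8%, the Infra team 258/445 = 58.0% → the Infra team
P3: the Platform team 681/1101 = 61.9%, the Infra team 67/93 = 72.0% → the Infra team
Overall: the Platform team 857/1506 = 56.9%, the Infra team 1064/2241 = 47.5% → the Platform team
The Infra team wins each ticket group but the Platform team wins overall — the comparison reverses. The Infra team's tickets skew toward P0, which has a lower base rate.

Yes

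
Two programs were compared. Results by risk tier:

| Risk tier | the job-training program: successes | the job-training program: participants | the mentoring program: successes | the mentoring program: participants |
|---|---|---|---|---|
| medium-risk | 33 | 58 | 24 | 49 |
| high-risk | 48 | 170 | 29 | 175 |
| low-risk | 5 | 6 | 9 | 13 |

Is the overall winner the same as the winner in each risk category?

Yes

Medium-risk: the job-training program 33/58 = 56.9%, the mentoring program 24/49 = 49.0% → the job-training program
High-risk: the job-training program 48/170 = 28.2%, the mentoring program 29/175 = 16.6% → the job-training program
Low-risk: the job-training program 5/6 = 83.3%, the mentoring program 9/13 = 69.2% → the job-training program
Overall: the job-training program 86/234 = 36.8%, the mentoring program 62/237 = 26.2% → the job-training program
The job-training program wins overall and in every risk group — no reversal.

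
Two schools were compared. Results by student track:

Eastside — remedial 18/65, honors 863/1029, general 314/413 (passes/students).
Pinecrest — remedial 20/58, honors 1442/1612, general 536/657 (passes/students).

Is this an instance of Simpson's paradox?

Remedial: Eastside 18/65 = 27.7%, Pinecrest 20/58 = 34.5% → Pinecrest
Honors: Eastside 863/1029 = 83.9%, Pinecrest 1442/1612 = 89.5% → Pinecrest
General: Eastside 314/413 = 76.0%, Pinecrest 536/657 = 81.6% → Pinecrest
Overall: Eastside 1195/1507 = 79.3%, Pinecrest 1998/2327 = 85.9% → Pinecrest
Pinecrest wins overall and in every student group — no reversal.

No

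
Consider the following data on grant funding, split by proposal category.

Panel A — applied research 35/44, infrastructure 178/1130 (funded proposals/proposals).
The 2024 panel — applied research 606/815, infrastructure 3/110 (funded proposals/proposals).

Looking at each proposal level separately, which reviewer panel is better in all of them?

Applied research: Panel A 35/44 = 79.5%, the 2024 panel 606/815 = 74.4% → Panel A
Infrastructure: Panel A 178/1130 = 15.8%, the 2024 panel 3/110 = 2.7% → Panel A
Panel A has the higher rate in both groups.

Panel A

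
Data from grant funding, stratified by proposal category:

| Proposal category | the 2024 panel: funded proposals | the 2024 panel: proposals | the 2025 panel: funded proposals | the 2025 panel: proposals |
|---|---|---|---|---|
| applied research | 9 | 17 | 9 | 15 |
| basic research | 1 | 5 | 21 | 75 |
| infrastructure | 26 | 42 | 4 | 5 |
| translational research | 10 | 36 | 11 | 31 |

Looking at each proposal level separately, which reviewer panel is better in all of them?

Applied research: the 2024 panel 9/17 = 52.9%, the 2025 panel 9/15 = 60.0% → the 2025 panel
Basic research: the 2024 panel 1/5 = 20.0%, the 2025 panel 21/75 = 28.0% → the 2025 panel
Infrastructure: the 2024 panel 26/42 = 61.9%, the 2025 panel 4/5 = 80.0% → the 2025 panel
Translational research: the 2024 panel 10/36 = 27.8%, the 2025 panel 11/31 = 35.5% → the 2025 panel
The 2025 panel has the higher rate in all 4 groups.

the 2025 panel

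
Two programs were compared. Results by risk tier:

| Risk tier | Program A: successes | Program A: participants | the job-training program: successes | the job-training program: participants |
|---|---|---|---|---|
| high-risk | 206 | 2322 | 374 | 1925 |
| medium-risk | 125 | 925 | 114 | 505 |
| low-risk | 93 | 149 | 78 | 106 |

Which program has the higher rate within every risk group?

the job-training program

High-risk: Program A 206/2322 = 8.9%, the job-training program 374/1925 = 19.4% → the job-training program
Medium-risk: Program A 125/925 = 13.5%, the job-training program 114/505 = 22.6% → the job-training program
Low-risk: Program A 93/149 = 62.4%, the job-training program 78/106 = 73.6% → the job-training program
The job-training program has the higher rate in all 3 groups.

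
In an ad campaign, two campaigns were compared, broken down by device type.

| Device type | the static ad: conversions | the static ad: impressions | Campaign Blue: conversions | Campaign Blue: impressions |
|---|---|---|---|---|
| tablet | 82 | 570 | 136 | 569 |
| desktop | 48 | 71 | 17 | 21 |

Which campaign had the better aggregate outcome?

Campaign Blue

Tablet: the static ad 82/570 = 14.4%, Campaign Blue 136/569 = 23.9% → Campaign Blue
Desktop: the static ad 48/71 = 67.6%, Campaign Blue 17/21 = 81.0% → Campaign Blue
Overall: the static ad 130/641 = 20.3%, Campaign Blue 153/590 = 25.9% → Campaign Blue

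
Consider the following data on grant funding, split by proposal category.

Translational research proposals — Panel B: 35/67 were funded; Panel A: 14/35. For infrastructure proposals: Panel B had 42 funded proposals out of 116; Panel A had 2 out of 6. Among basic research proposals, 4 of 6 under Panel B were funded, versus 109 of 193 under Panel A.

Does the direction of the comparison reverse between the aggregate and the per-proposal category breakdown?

Yes

Translational research: Panel B 35/67 = 52.2%, Panel A 14/35 = 40.0% → Panel B
Infrastructure: Panel B 42/116 = 36.2%, Panel A 2/6 = 33.3% → Panel B
Basic research: Panel B 4/6 = 66.7%, Panel A 109/193 = 56.5% → Panel B
Overall: Panel B 81/189 = 42.9%, Panel A 125/234 = 53.4% → Panel A
Panel B wins each proposal group but Panel A wins overall — the comparison reverses. Panel B's proposals skew toward infrastructure, which has a lower base rate.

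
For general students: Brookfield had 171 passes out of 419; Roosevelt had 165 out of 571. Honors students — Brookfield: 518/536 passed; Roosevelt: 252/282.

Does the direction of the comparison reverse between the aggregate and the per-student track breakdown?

No

General: Brookfield 171/419 = 40.8%, Roosevelt 165/571 = 28.9% → Brookfield
Honors: Brookfield 518/536 = 96.6%, Roosevelt 252/282 = 89.4% → Brookfield
Overall: Brookfield 689/955 = 72.1%, Roosevelt 417/853 = 48.9% → Brookfield
Brookfield wins overall and in every student group — no reversal.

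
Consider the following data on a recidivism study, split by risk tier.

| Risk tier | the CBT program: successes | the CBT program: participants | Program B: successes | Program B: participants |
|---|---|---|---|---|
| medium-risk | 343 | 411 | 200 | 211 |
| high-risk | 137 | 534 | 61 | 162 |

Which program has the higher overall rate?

Medium-risk: the CBT program 343/411 = 83.5%, Program B 200/211 = 94.8% → Program B
High-risk: the CBT program 137/534 = 25.7%, Program B 61/162 = 37.7% → Program B
Overall: the CBT program 480/945 = 50.8%, Program B 261/373 = 70.0% → Program B

Program B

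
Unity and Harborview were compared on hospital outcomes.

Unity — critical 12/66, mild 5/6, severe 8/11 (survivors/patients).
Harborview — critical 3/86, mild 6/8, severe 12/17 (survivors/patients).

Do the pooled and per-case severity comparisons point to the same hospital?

Critical: Unity 12/66 = 18.2%, Harborview 3/86 = 3.5% → Unity
Mild: Unity 5/6 = 83.3%, Harborview 6/8 = 75.0% → Unity
Severe: Unity 8/11 = 72.7%, Harborview 12/17 = 70.6% → Unity
Overall: Unity 25/83 = 30.1%, Harborview 21/111 = 18.9% → Unity
Unity wins overall and in every case group — no reversal.

Yes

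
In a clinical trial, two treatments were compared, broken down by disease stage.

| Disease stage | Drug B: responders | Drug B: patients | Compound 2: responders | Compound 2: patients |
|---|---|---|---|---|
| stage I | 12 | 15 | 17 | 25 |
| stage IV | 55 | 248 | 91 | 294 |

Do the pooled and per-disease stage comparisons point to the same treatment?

Stage I: Drug B 12/15 = 80.0%, Compound 2 17/25 = 68.0% → Drug B
Stage IV: Drug B 55/248 = 22.2%, Compound 2 91/294 = 31.0% → Compound 2
Overall: Drug B 67/263 = 25.5%, Compound 2 108/319 = 33.9% → Compound 2
Neither sweeps: Drug B wins 1 of 2 groups, Compound 2 wins 1. Compound 2 wins overall but not every group — no Simpson reversal.

No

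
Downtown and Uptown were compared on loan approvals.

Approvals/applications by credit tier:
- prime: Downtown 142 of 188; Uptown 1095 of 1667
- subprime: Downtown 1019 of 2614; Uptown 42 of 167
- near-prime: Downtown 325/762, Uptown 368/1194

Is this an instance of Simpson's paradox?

Prime: Downtown 142/188 = 75.5%, Uptown 1095/1667 = 65.7% → Downtown
Subprime: Downtown 1019/2614 = 39.0%, Uptown 42/167 = 25.1% → Downtown
Near-prime: Downtown 325/762 = 42.7%, Uptown 368/1194 = 30.8% → Downtown
Overall: Downtown 1486/3564 = 41.7%, Uptown 1505/3028 = 49.7% → Uptown
Downtown wins each credit group but Uptown wins overall — the comparison reverses. Downtown's applications skew toward subprime, which has a lower base rate.

Yes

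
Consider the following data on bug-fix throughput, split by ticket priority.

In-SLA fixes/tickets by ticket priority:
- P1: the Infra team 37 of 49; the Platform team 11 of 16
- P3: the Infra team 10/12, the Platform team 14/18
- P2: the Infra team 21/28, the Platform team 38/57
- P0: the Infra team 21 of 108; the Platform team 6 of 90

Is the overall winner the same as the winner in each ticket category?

P1: the Infra team 37/49 = 75.5%, the Platform team 11/16 = 68.8% → the Infra team
P3: the Infra team 10/12 = 83.3%, the Platform team 14/18 = 77.8% → the Infra team
P2: the Infra team 21/28 = 75.0%, the Platform team 38/57 = 66.7% → the Infra team
P0: the Infra team 21/108 = 19.4%, the Platform team 6/90 = 6.7% → the Infra team
Overall: the Infra team 89/197 = 45.2%, the Platform team 69/181 = 38.1% → the Infra team
The Infra team wins overall and in every ticket group — no reversal.

Yes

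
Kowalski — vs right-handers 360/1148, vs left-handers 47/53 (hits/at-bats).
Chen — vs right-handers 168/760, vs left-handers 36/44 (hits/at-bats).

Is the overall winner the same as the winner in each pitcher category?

Vs right-handers: Kowalski 360/1148 = 31.4%, Chen 168/760 = 22.1% → Kowalski
Vs left-handers: Kowalski 47/53 = 88.7%, Chen 36/44 = 81.8% → Kowalski
Overall: Kowalski 407/1201 = 33.9%, Chen 204/804 = 25.4% → Kowalski
Kowalski wins overall and in every pitcher group — no reversal.

Yes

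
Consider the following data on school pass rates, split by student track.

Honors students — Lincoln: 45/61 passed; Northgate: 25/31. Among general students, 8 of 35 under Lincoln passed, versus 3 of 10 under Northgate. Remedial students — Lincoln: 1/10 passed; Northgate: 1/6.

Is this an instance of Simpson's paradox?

No

Honors: Lincoln 45/61 = 73.8%, Northgate 25/31 = 80.6% → Northgate
General: Lincoln 8/35 = 22.9%, Northgate 3/10 = 30.0% → Northgate
Remedial: Lincoln 1/10 = 10.0%, Northgate 1/6 = 16.7% → Northgate
Overall: Lincoln 54/106 = 50.9%, Northgate 29/47 = 61.7% → Northgate
Northgate wins overall and in every student group — no reversal.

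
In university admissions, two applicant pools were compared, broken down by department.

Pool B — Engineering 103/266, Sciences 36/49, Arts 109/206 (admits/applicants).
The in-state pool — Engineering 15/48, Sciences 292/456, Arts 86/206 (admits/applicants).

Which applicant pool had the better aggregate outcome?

Engineering: Pool B 103/266 = 38.7%, the in-state pool 15/48 = 31.2% → Pool B
Sciences: Pool B 36/49 = 73.5%, the in-state pool 292/456 = 64.0% → Pool B
Arts: Pool B 109/206 = 52.9%, the in-state pool 86/206 = 41.7% → Pool B
Overall: Pool B 248/521 = 47.6%, the in-state pool 393/710 = 55.4% → the in-state pool
(Pool B wins every department group but the in-state pool wins overall — Pool B's applicants skew toward the low-rate Engineering group.)

the in-state pool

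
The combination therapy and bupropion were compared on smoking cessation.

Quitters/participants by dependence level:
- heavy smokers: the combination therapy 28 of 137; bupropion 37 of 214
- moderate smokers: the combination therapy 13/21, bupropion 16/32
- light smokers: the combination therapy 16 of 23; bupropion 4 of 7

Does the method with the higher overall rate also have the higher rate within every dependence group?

Heavy smokers: the combination therapy 28/137 = 20.4%, bupropion 37/214 = 17.3% → the combination therapy
Moderate smokers: the combination therapy 13/21 = 61.9%, bupropion 16/32 = 50.0% → the combination therapy
Light smokers: the combination therapy 16/23 = 69.6%, bupropion 4/7 = 57.1% → the combination therapy
Overall: the combination therapy 57/181 = 31.5%, bupropion 57/253 = 22.5% → the combination therapy
The combination therapy wins overall and in every dependence group — no reversal.

Yes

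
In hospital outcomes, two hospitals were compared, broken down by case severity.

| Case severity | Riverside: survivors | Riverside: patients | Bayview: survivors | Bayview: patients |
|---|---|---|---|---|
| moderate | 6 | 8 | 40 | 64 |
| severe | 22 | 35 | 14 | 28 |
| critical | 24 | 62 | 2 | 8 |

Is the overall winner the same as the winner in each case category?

No

Moderate: Riverside 6/8 = 75.0%, Bayview 40/64 = 62.5% → Riverside
Severe: Riverside 22/35 = 62.9%, Bayview 14/28 = 50.0% → Riverside
Critical: Riverside 24/62 = 38.7%, Bayview 2/8 = 25.0% → Riverside
Overall: Riverside 52/105 = 49.5%, Bayview 56/100 = 56.0% → Bayview
Riverside wins each case group but Bayview wins overall — the comparison reverses. Riverside's patients skew toward critical, which has a lower base rate.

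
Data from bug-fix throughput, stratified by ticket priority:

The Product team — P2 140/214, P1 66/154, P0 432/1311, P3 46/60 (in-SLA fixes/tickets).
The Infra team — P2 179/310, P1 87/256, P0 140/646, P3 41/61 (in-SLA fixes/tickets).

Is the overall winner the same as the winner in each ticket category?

Yes

P2: the Product team 140/214 = 65.4%, the Infra team 179/310 = 57.7% → the Product team
P1: the Product team 66/154 = 42.9%, the Infra team 87/256 = 34.0% → the Product team
P0: the Product team 432/1311 = 33.0%, the Infra team 140/646 = 21.7% → the Product team
P3: the Product team 46/60 = 76.7%, the Infra team 41/61 = 67.2% → the Product team
Overall: the Product team 684/1739 = 39.3%, the Infra team 447/1273 = 35.1% → the Product team
The Product team wins overall and in every ticket group — no reversal.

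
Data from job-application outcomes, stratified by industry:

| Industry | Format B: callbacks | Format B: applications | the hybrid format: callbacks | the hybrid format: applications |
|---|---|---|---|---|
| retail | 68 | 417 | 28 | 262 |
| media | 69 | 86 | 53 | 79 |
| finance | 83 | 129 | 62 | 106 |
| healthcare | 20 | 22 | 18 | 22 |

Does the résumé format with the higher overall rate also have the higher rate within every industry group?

Yes

Retail: Format B 68/417 = 16.3%, the hybrid format 28/262 = 10.7% → Format B
Media: Format B 69/86 = 80.2%, the hybrid format 53/79 = 67.1% → Format B
Finance: Format B 83/129 = 64.3%, the hybrid format 62/106 = 58.5% → Format B
Healthcare: Format B 20/22 = 90.9%, the hybrid format 18/22 = 81.8% → Format B
Overall: Format B 240/654 = 36.7%, the hybrid format 161/469 = 34.3% → Format B
Format B wins overall and in every industry group — no reversal.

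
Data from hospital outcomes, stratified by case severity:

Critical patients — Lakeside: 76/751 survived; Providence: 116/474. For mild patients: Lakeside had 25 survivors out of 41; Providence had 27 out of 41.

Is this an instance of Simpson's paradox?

No

Critical: Lakeside 76/751 = 10.1%, Providence 116/474 = 24.5% → Providence
Mild: Lakeside 25/41 = 61.0%, Providence 27/41 = 65.9% → Providence
Overall: Lakeside 101/792 = 12.8%, Providence 143/515 = 27.8% → Providence
Providence wins overall and in every case group — no reversal.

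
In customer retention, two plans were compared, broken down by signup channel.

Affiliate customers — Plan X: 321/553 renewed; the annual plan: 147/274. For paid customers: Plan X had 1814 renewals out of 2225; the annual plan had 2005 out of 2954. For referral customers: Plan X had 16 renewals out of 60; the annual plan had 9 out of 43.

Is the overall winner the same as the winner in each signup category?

Affiliate: Plan X 321/553 = 58.0%, the annual plan 147/274 = 53.6% → Plan X
Paid: Plan X 1814/2225 = 81.5%, the annual plan 2005/2954 = 67.9% → Plan X
Referral: Plan X 16/60 = 26.7%, the annual plan 9/43 = 20.9% → Plan X
Overall: Plan X 2151/2838 = 75.8%, the annual plan 2161/3271 = 66.1% → Plan X
Plan X wins overall and in every signup group — no reversal.

Yes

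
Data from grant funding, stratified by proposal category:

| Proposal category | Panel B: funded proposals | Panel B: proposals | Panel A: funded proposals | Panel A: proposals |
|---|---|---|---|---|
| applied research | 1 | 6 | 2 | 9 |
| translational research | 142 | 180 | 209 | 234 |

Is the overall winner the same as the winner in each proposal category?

Yes

Applied research: Panel B 1/6 = 16.7%, Panel A 2/9 = 22.2% → Panel A
Translational research: Panel B 142/180 = 78.9%, Panel A 209/234 = 89.3% → Panel A
Overall: Panel B 143/186 = 76.9%, Panel A 211/243 = 86.8% → Panel A
Panel A wins overall and in every proposal group — no reversal.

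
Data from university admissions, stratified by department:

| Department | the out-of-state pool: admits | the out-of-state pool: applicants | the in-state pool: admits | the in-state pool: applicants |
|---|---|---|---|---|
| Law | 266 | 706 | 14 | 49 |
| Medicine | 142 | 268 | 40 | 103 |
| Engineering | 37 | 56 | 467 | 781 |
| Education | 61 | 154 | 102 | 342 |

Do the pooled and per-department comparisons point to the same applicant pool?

Law: the out-of-state pool 266/706 = 37.7%, the in-state pool 14/49 = 28.6% → the out-of-state pool
Medicine: the out-of-state pool 142/268 = 53.0%, the in-state pool 40/103 = 38.8% → the out-of-state pool
Engineering: the out-of-state pool 37/56 = 66.1%, the in-state pool 467/781 = 59.8% → the out-of-state pool
Education: the out-of-state pool 61/154 = 39.6%, the in-state pool 102/342 = 29.8% → the out-of-state pool
Overall: the out-of-state pool 506/1184 = 42.7%, the in-state pool 623/1275 = 48.9% → the in-state pool
The out-of-state pool wins each department group but the in-state pool wins overall — the comparison reverses. The out-of-state pool's applicants skew toward Law, which has a lower base rate.

No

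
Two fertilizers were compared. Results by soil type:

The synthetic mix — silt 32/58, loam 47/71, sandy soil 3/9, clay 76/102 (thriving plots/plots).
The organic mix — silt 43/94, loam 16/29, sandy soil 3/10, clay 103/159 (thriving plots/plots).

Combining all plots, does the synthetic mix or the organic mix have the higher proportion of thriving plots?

Silt: the synthetic mix 32/58 = 55.2%, the organic mix 43/94 = 45.7% → the synthetic mix
Loam: the synthetic mix 47/71 = 66.2%, the organic mix 16/29 = 55.2% → the synthetic mix
Sandy soil: the synthetic mix 3/9 = 33.3%, the organic mix 3/10 = 30.0% → the synthetic mix
Clay: the synthetic mix 76/102 = 74.5%, the organic mix 103/159 = 64.8% → the synthetic mix
Overall: the synthetic mix 158/240 = 65.8%, the organic mix 165/292 = 56.5% → the synthetic mix

the synthetic mix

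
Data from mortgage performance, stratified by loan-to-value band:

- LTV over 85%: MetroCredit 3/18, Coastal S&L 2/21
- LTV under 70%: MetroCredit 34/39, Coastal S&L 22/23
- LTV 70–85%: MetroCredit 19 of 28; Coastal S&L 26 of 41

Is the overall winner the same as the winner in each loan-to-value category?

No

LTV over 85%: MetroCredit 3/18 = 16.7%, Coastal S&L 2/21 = 9.5% → MetroCredit
LTV under 70%: MetroCredit 34/39 = 87.2%, Coastal S&L 22/23 = 95.7% → Coastal S&L
LTV 70–85%: MetroCredit 19/28 = 67.9%, Coastal S&L 26/41 = 63.4% → MetroCredit
Overall: MetroCredit 56/85 = 65.9%, Coastal S&L 50/85 = 58.8% → MetroCredit
Neither sweeps: MetroCredit wins 2 of 3 groups, Coastal S&L wins 1. MetroCredit wins overall but not every group — no Simpson reversal.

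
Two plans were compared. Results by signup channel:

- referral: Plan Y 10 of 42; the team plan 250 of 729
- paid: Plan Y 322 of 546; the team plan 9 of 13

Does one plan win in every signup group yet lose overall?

Referral: Plan Y 10/42 = 23.8%, the team plan 250/729 = 34.3% → the team plan
Paid: Plan Y 322/546 = 59.0%, the team plan 9/13 = 69.2% → the team plan
Overall: Plan Y 332/588 = 56.5%, the team plan 259/742 = 34.9% → Plan Y
The team plan wins each signup group but Plan Y wins overall — the comparison reverses. The team plan's customers skew toward referral, which has a lower base rate.

Yes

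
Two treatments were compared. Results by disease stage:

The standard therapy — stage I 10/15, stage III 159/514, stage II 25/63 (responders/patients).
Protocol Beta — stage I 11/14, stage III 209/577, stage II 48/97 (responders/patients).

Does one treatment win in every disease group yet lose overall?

No

Stage I: the standard therapy 10/15 = 66.7%, Protocol Beta 11/14 = 78.6% → Protocol Beta
Stage III: the standard therapy 159/514 = 30.9%, Protocol Beta 209/577 = 36.2% → Protocol Beta
Stage II: the standard therapy 25/63 = 39.7%, Protocol Beta 48/97 = 49.5% → Protocol Beta
Overall: the standard therapy 194/592 = 32.8%, Protocol Beta 268/688 = 39.0% → Protocol Beta
Protocol Beta wins overall and in every disease group — no reversal.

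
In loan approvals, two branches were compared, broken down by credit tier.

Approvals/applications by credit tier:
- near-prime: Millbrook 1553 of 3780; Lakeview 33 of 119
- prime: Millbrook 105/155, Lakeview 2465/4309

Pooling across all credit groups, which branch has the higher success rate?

Lakeview

Near-prime: Millbrook 1553/3780 = 41.1%, Lakeview 33/119 = 27.7% → Millbrook
Prime: Millbrook 105/155 = 67.7%, Lakeview 2465/4309 = 57.2% → Millbrook
Overall: Millbrook 1658/3935 = 42.1%, Lakeview 2498/4428 = 56.4% → Lakeview
(Millbrook wins every credit group but Lakeview wins overall — Millbrook's applications skew toward the low-rate near-prime group.)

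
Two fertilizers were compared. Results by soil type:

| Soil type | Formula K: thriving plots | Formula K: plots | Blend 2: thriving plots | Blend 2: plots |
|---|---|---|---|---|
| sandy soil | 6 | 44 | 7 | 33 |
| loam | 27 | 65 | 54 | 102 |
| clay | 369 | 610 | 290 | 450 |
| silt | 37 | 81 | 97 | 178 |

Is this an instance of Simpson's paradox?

No

Sandy soil: Formula K 6/44 = 13.6%, Blend 2 7/33 = 21.2% → Blend 2
Loam: Formula K 27/65 = 41.5%, Blend 2 54/102 = 52.9% → Blend 2
Clay: Formula K 369/610 = 60.5%, Blend 2 290/450 = 64.4% → Blend 2
Silt: Formula K 37/81 = 45.7%, Blend 2 97/178 = 54.5% → Blend 2
Overall: Formula K 439/800 = 54.9%, Blend 2 448/763 = 58.7% → Blend 2
Blend 2 wins overall and in every soil group — no reversal.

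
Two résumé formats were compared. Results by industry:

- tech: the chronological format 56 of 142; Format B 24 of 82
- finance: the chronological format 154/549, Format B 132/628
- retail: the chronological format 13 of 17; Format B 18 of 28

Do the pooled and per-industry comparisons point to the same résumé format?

Tech: the chronological format 56/142 = 39.4%, Format B 24/82 = 29.3% → the chronological format
Finance: the chronological format 154/549 = 28.1%, Format B 132/628 = 21.0% → the chronological format
Retail: the chronological format 13/17 = 76.5%, Format B 18/28 = 64.3% → the chronological format
Overall: the chronological format 223/708 = 31.5%, Format B 174/738 = 23.6% → the chronological format
The chronological format wins overall and in every industry group — no reversal.

Yes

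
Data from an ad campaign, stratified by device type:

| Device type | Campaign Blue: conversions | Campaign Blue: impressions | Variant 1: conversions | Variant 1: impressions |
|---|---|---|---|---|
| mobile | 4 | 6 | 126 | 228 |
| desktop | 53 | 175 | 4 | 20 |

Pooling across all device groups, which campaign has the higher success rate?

Mobile: Campaign Blue 4/6 = 66.7%, Variant 1 126/228 = 55.3% → Campaign Blue
Desktop: Campaign Blue 53/175 = 30.3%, Variant 1 4/20 = 20.0% → Campaign Blue
Overall: Campaign Blue 57/181 = 31.5%, Variant 1 130/248 = 52.4% → Variant 1
(Campaign Blue wins every device group but Variant 1 wins overall — Campaign Blue's impressions skew toward the low-rate desktop group.)

Variant 1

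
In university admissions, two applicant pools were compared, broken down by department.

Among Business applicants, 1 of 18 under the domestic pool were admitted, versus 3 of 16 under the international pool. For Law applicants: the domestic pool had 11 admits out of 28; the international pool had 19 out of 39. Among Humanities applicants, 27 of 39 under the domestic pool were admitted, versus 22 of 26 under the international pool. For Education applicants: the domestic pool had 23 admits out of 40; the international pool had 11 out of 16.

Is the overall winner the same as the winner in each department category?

Yes

Business: the domestic pool 1/18 = 5.6%, the international pool 3/16 = 18.8% → the international pool
Law: the domestic pool 11/28 = 39.3%, the international pool 19/39 = 48.7% → the international pool
Humanities: the domestic pool 27/39 = 69.2%, the international pool 22/26 = 84.6% → the international pool
Education: the domestic pool 23/40 = 57.5%, the international pool 11/16 = 68.8% → the international pool
Overall: the domestic pool 62/125 = 49.6%, the international pool 55/97 = 56.7% → the international pool
The international pool wins overall and in every department group — no reversal.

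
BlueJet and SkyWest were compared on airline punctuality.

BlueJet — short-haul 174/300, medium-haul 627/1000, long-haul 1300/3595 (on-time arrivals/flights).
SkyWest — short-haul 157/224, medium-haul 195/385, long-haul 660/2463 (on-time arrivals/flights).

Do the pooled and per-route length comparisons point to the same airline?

Short-haul: BlueJet 174/300 = 58.0%, SkyWest 157/224 = 70.1% → SkyWest
Medium-haul: BlueJet 627/1000 = 62.7%, SkyWest 195/385 = 50.6% → BlueJet
Long-haul: BlueJet 1300/3595 = 36.2%, SkyWest 660/2463 = 26.8% → BlueJet
Overall: BlueJet 2101/4895 = 42.9%, SkyWest 1012/3072 = 32.9% → BlueJet
Neither sweeps: BlueJet wins 2 of 3 groups, SkyWest wins 1. BlueJet wins overall but not every group — no Simpson reversal.

No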